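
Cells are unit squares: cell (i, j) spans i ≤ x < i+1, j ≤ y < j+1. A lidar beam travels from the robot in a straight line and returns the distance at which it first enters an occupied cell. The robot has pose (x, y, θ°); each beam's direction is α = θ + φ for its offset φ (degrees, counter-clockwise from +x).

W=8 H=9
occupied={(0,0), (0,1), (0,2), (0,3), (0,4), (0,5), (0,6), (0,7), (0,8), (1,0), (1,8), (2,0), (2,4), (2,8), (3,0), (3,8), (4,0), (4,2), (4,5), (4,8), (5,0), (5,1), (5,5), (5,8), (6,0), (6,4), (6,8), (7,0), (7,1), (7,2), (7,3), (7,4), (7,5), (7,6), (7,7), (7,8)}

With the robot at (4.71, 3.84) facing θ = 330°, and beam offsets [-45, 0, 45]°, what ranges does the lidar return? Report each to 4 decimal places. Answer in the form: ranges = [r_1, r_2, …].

beam 1: φ=-45°, α=285°
  d=(0.2588,-0.9659)  start (4,3)  tX=1.1205 tY=0.8696  stride 1/|dx|=3.8637 1/|dy|=1.0353
    cross y-line → (4,2), t=0.8696 (wall)
  → r_1 = 0.8696
beam 2: φ=0°, α=330°
  d=(0.8660,-0.5000)  start (4,3)  tX=0.3349 tY=1.6800  stride 1/|dx|=1.1547 1/|dy|=2.0000
    cross x-line → (5,3), t=0.3349
    cross x-line → (6,3), t=1.4896
    cross y-line → (6,2), t=1.6800
    cross x-line → (7,2), t=2.6443 (wall)
  → r_2 = 2.6443
beam 3: φ=45°, α=15°
  d=(0.9659,0.2588)  start (4,3)  tX=0.3002 tY=0.6182  stride 1/|dx|=1.0353 1/|dy|=3.8637
    cross x-line → (5,3), t=0.3002
    cross y-line → (5,4), t=0.6182
    cross x-line → (6,4), t=1.3355 (wall)
  → r_3 = 1.3355

ranges = [0.8696, 2.6443, 1.3355]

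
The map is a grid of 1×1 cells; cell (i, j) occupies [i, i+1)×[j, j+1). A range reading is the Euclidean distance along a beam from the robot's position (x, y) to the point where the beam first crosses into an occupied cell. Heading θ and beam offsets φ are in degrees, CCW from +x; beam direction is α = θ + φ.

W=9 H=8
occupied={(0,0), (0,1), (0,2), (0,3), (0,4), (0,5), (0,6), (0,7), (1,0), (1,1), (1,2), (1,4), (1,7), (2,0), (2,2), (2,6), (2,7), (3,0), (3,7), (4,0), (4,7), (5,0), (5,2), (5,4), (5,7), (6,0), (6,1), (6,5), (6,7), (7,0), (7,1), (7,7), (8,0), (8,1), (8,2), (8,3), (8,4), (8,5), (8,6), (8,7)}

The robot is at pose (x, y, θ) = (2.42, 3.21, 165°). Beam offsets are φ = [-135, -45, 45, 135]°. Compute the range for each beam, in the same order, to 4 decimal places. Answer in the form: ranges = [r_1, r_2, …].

ranges = [2.9791, 0.9122, 0.4200, 0.2425]

beam 1: φ=-135°, α=30°
  dir = (cos 30°, sin 30°) = (0.8660, 0.5000); from cell (2,3)
  next x-line at t=0.6697, next y-line at t=1.5800; Δt_x=1.1547, Δt_y=2.0000
    x: enter (3,3) at t=0.6697
    y: enter (3,4) at t=1.5800
    x: enter (4,4) at t=1.8244
    x: enter (5,4) at t=2.9791 ← occupied
  → r_1 = 2.9791
beam 2: φ=-45°, α=120°
  dir = (cos 120°, sin 120°) = (-0.5000, 0.8660); from cell (2,3)
  next x-line at t=0.8400, next y-line at t=0.9122; Δt_x=2.0000, Δt_y=1.1547
    x: enter (1,3) at t=0.8400
    y: enter (1,4) at t=0.9122 ← occupied
  → r_2 = 0.9122
beam 3: φ=45°, α=210°
  dir = (cos 210°, sin 210°) = (-0.8660, -0.5000); from cell (2,3)
  next x-line at t=0.4850, next y-line at t=0.4200; Δt_x=1.1547, Δt_y=2.0000
    y: enter (2,2) at t=0.4200 ← occupied
  → r_3 = 0.4200
beam 4: φ=135°, α=300°
  dir = (cos 300°, sin 300°) = (0.5000, -0.8660); from cell (2,3)
  next x-line at t=1.1600, next y-line at t=0.2425; Δt_x=2.0000, Δt_y=1.1547
    y: enter (2,2) at t=0.2425 ← occupied
  → r_4 = 0.2425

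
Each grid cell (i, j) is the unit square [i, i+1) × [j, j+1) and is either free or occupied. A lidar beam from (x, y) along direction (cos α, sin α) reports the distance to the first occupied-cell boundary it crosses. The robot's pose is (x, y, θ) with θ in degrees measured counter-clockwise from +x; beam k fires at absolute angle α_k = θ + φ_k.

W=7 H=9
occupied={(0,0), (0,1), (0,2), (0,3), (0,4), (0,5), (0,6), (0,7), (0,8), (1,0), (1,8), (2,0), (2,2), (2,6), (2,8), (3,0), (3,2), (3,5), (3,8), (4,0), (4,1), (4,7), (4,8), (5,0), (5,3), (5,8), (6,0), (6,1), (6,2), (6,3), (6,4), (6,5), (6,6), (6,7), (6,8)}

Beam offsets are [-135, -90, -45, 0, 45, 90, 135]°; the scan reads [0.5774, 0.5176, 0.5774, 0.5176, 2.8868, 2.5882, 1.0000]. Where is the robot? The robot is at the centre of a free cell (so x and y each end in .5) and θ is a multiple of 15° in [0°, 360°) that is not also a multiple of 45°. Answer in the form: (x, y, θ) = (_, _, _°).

(x, y, θ) = (3.5, 6.5, 285°)

Enumerate (i+0.5, j+0.5, θ) over the 28 free cells and 16 admissible headings. For each, cast all 7 beams and compare to the given ranges.
  (3.5, 3.5, 15°): beam 3 = 2.8868 ≠ 0.5774 ✗
  (5.5, 7.5, 345°): beam 2 = 5.6940 ≠ 0.5176 ✗
  (4.5, 5.5, 255°): beam 1 = 2.8868 ≠ 0.5774 ✗
  (4.5, 3.5, 15°): beam 1 = 1.0000 ≠ 0.5774 ✗
  …
  (3.5, 6.5, 285°): r_1=0.5774, r_2=0.5176, r_3=0.5774, r_4=0.5176, r_5=2.8868, r_6=2.5882, r_7=1.0000 — all match ✓
No second candidate reproduces the full scan.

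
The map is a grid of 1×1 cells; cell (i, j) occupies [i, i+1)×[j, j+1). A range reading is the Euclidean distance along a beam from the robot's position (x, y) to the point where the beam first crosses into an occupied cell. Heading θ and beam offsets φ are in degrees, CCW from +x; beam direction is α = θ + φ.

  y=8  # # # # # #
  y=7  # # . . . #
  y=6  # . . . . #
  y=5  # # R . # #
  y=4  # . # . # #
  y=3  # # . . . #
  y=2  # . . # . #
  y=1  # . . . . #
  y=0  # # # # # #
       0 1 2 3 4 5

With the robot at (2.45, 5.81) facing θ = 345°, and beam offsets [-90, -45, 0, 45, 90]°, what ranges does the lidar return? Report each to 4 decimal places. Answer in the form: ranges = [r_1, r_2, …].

beam 1: φ=-90°, α=255°
  cosα=-0.2588 sinα=-0.9659 | (2,5) | tMaxX 1.7387 tMaxY 0.8386 | tΔX 3.8637 tΔY 1.0353
    t=0.8386 [y] (2,4) — stop
  → r_1 = 0.8386
beam 2: φ=-45°, α=300°
  cosα=0.5000 sinα=-0.8660 | (2,5) | tMaxX 1.1000 tMaxY 0.9353 | tΔX 2.0000 tΔY 1.1547
    t=0.9353 [y] (2,4) — stop
  → r_2 = 0.9353
beam 3: φ=0°, α=345°
  cosα=0.9659 sinα=-0.2588 | (2,5) | tMaxX 0.5694 tMaxY 3.1296 | tΔX 1.0353 tΔY 3.8637
    t=0.5694 [x] (3,5)
    t=1.6047 [x] (4,5) — stop
  → r_3 = 1.6047
beam 4: φ=45°, α=30°
  cosα=0.8660 sinα=0.5000 | (2,5) | tMaxX 0.6351 tMaxY 0.3800 | tΔX 1.1547 tΔY 2.0000
    t=0.3800 [y] (2,6)
    t=0.6351 [x] (3,6)
    t=1.7898 [x] (4,6)
    t=2.3800 [y] (4,7)
    t=2.9445 [x] (5,7) — stop
  → r_4 = 2.9445
beam 5: φ=90°, α=75°
  cosα=0.2588 sinα=0.9659 | (2,5) | tMaxX 2.1250 tMaxY 0.1967 | tΔX 3.8637 tΔY 1.0353
    t=0.1967 [y] (2,6)
    t=1.2320 [y] (2,7)
    t=2.1250 [x] (3,7)
    t=2.2673 [y] (3,8) — stop
  → r_5 = 2.2673

ranges = [0.8386, 0.9353, 1.6047, 2.9445, 2.2673]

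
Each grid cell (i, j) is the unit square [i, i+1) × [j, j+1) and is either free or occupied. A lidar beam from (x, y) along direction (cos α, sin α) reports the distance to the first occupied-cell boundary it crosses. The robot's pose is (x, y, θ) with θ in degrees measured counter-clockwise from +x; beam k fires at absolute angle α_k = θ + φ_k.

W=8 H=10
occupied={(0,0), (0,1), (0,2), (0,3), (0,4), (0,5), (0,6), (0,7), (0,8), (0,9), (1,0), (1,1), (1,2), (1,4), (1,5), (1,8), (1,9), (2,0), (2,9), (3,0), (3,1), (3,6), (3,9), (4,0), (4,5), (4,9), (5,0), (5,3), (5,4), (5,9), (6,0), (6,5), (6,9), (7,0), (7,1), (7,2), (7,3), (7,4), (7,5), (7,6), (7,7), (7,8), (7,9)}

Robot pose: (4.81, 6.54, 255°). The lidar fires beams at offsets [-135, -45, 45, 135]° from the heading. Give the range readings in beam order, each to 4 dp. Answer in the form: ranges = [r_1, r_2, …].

beam 1: φ=-135°, α=120°
  dir = (cos 120°, sin 120°) = (-0.5000, 0.8660); from cell (4,6)
  next x-line at t=1.6200, next y-line at t=0.5312; Δt_x=2.0000, Δt_y=1.1547
    y: enter (4,7) at t=0.5312
    x: enter (3,7) at t=1.6200
    y: enter (3,8) at t=1.6859
    y: enter (3,9) at t=2.8406 ← occupied
  → r_1 = 2.8406
beam 2: φ=-45°, α=210°
  dir = (cos 210°, sin 210°) = (-0.8660, -0.5000); from cell (4,6)
  next x-line at t=0.9353, next y-line at t=1.0800; Δt_x=1.1547, Δt_y=2.0000
    x: enter (3,6) at t=0.9353 ← occupied
  → r_2 = 0.9353
beam 3: φ=45°, α=300°
  dir = (cos 300°, sin 300°) = (0.5000, -0.8660); from cell (4,6)
  next x-line at t=0.3800, next y-line at t=0.6235; Δt_x=2.0000, Δt_y=1.1547
    x: enter (5,6) at t=0.3800
    y: enter (5,5) at t=0.6235
    y: enter (5,4) at t=1.7782 ← occupied
  → r_3 = 1.7782
beam 4: φ=135°, α=30°
  dir = (cos 30°, sin 30°) = (0.8660, 0.5000); from cell (4,6)
  next x-line at t=0.2194, next y-line at t=0.9200; Δt_x=1.1547, Δt_y=2.0000
    x: enter (5,6) at t=0.2194
    y: enter (5,7) at t=0.9200
    x: enter (6,7) at t=1.3741
    x: enter (7,7) at t=2.5288 ← occupied
  → r_4 = 2.5288

ranges = [2.8406, 0.9353, 1.7782, 2.5288]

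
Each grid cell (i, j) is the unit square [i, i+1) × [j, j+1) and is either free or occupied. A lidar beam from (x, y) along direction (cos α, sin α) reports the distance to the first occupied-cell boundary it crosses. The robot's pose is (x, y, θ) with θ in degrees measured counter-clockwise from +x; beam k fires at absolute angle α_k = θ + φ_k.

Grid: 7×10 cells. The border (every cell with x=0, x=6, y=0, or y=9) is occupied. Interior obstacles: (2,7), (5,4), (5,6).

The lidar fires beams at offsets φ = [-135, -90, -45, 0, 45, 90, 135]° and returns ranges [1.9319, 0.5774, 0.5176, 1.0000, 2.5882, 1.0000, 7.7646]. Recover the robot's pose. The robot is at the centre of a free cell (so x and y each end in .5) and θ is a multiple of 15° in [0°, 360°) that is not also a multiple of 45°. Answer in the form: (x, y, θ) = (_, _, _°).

Enumerate (i+0.5, j+0.5, θ) over the 37 free cells and 16 admissible headings. For each, cast all 7 beams and compare to the given ranges.
  (4.5, 7.5, 120°): beam 1 = 1.5529 ≠ 1.9319 ✗
  (3.5, 6.5, 15°): beam 1 = 5.0000 ≠ 1.9319 ✗
  (4.5, 4.5, 150°): beam 1 = 0.5176 ≠ 1.9319 ✗
  …
  (3.5, 8.5, 150°): r_1=1.9319, r_2=0.5774, r_3=0.5176, r_4=1.0000, r_5=2.5882, r_6=1.0000, r_7=7.7646 — all match ✓
Unique over the lattice → pose = (3.5, 8.5, 150°).

(x, y, θ) = (3.5, 8.5, 150°)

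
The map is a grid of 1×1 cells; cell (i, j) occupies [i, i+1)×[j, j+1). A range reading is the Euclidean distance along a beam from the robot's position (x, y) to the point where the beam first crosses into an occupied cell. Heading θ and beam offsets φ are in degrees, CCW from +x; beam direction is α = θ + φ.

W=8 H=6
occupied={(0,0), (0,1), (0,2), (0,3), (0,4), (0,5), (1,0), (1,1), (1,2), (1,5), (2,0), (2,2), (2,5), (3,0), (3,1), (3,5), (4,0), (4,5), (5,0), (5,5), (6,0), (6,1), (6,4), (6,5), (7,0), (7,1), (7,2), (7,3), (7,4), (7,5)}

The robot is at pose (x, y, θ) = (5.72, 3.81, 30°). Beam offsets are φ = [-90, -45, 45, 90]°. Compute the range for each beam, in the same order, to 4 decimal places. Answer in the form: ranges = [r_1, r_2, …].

beam 1: φ=-90°, α=300°
  d=(0.5000,-0.8660)  start (5,3)  tX=0.5600 tY=0.9353  stride 1/|dx|=2.0000 1/|dy|=1.1547
    cross x-line → (6,3), t=0.5600
    cross y-line → (6,2), t=0.9353
    cross y-line → (6,1), t=2.0900 (wall)
  → r_1 = 2.0900
beam 2: φ=-45°, α=345°
  d=(0.9659,-0.2588)  start (5,3)  tX=0.2899 tY=3.1296  stride 1/|dx|=1.0353 1/|dy|=3.8637
    cross x-line → (6,3), t=0.2899
    cross x-line → (7,3), t=1.3252 (wall)
  → r_2 = 1.3252
beam 3: φ=45°, α=75°
  d=(0.2588,0.9659)  start (5,3)  tX=1.0818 tY=0.1967  stride 1/|dx|=3.8637 1/|dy|=1.0353
    cross y-line → (5,4), t=0.1967
    cross x-line → (6,4), t=1.0818 (wall)
  → r_3 = 1.0818
beam 4: φ=90°, α=120°
  d=(-0.5000,0.8660)  start (5,3)  tX=1.4400 tY=0.2194  stride 1/|dx|=2.0000 1/|dy|=1.1547
    cross y-line → (5,4), t=0.2194
    cross y-line → (5,5), t=1.3741 (wall)
  → r_4 = 1.3741

ranges = [2.0900, 1.3252, 1.0818, 1.3741]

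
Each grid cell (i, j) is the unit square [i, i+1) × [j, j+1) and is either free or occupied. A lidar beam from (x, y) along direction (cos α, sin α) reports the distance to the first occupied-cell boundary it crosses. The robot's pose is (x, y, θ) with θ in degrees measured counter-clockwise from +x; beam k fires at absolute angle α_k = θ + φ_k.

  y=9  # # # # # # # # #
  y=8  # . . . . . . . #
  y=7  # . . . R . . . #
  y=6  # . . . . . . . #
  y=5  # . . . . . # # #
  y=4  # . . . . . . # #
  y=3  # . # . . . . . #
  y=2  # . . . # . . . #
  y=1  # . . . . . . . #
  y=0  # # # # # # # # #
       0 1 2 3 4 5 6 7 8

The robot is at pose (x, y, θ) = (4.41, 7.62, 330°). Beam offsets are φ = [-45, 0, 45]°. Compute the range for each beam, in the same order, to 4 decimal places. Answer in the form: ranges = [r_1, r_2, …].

ranges = [6.8535, 3.2400, 3.7166]

beam 1: φ=-45°, α=285°
  direction (0.2588, -0.9659); cell (4,7); t to first gridline: x 2.2796, y 0.6419 (then +3.8637 / +1.0353)
    (4,6) via y @ 0.6419
    (4,5) via y @ 1.6771
    (5,5) via x @ 2.2796
    (5,4) via y @ 2.7124
    (5,3) via y @ 3.7477
    (5,2) via y @ 4.7830
    (5,1) via y @ 5.8183
    (6,1) via x @ 6.1433
    (6,0) via y @ 6.8535  # hit
  → r_1 = 6.8535
beam 2: φ=0°, α=330°
  direction (0.8660, -0.5000); cell (4,7); t to first gridline: x 0.6813, y 1.2400 (then +1.1547 / +2.0000)
    (5,7) via x @ 0.6813
    (5,6) via y @ 1.2400
    (6,6) via x @ 1.8360
    (7,6) via x @ 2.9907
    (7,5) via y @ 3.2400  # hit
  → r_2 = 3.2400
beam 3: φ=45°, α=15°
  direction (0.9659, 0.2588); cell (4,7); t to first gridline: x 0.6108, y 1.4682 (then +1.0353 / +3.8637)
    (5,7) via x @ 0.6108
    (5,8) via y @ 1.4682
    (6,8) via x @ 1.6461
    (7,8) via x @ 2.6814
    (8,8) via x @ 3.7166  # hit
  → r_3 = 3.7166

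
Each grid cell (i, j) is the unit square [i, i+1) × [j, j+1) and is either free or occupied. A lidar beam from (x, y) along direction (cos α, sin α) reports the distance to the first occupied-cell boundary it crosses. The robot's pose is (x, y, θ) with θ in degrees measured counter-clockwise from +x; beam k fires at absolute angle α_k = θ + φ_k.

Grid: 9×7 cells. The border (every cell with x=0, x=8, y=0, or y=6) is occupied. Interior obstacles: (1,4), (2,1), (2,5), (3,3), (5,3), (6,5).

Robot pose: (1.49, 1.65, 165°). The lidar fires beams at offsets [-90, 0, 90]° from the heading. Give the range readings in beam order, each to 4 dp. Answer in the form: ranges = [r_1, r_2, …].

beam 1: φ=-90°, α=75°
  direction (0.2588, 0.9659); cell (1,1); t to first gridline: x 1.9705, y 0.3623 (then +3.8637 / +1.0353)
    (1,2) via y @ 0.3623
    (1,3) via y @ 1.3976
    (2,3) via x @ 1.9705
    (2,4) via y @ 2.4329
    (2,5) via y @ 3.4682  # hit
  → r_1 = 3.4682
beam 2: φ=0°, α=165°
  direction (-0.9659, 0.2588); cell (1,1); t to first gridline: x 0.5073, y 1.3523 (then +1.0353 / +3.8637)
    (0,1) via x @ 0.5073  # hit
  → r_2 = 0.5073
beam 3: φ=90°, α=255°
  direction (-0.2588, -0.9659); cell (1,1); t to first gridline: x 1.8932, y 0.6729 (then +3.8637 / +1.0353)
    (1,0) via y @ 0.6729  # hit
  → r_3 = 0.6729

ranges = [3.4682, 0.5073, 0.6729]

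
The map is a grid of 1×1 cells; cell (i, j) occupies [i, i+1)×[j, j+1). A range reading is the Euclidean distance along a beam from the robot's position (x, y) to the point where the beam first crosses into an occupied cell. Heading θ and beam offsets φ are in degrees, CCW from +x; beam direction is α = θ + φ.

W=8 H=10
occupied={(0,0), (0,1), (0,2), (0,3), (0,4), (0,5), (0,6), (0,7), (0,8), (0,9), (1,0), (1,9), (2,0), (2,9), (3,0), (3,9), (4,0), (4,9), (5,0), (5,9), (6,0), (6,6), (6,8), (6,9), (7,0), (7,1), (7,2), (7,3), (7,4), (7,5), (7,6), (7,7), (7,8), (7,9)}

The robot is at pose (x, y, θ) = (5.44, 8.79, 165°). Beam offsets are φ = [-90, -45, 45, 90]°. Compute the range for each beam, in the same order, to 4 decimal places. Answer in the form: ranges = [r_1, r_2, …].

beam 1: φ=-90°, α=75°
  d=(0.2588,0.9659)  start (5,8)  tX=2.1637 tY=0.2174  stride 1/|dx|=3.8637 1/|dy|=1.0353
    cross y-line → (5,9), t=0.2174 (wall)
  → r_1 = 0.2174
beam 2: φ=-45°, α=120°
  d=(-0.5000,0.8660)  start (5,8)  tX=0.8800 tY=0.2425  stride 1/|dx|=2.0000 1/|dy|=1.1547
    cross y-line → (5,9), t=0.2425 (wall)
  → r_2 = 0.2425
beam 3: φ=45°, α=210°
  d=(-0.8660,-0.5000)  start (5,8)  tX=0.5081 tY=1.5800  stride 1/|dx|=1.1547 1/|dy|=2.0000
    cross x-line → (4,8), t=0.5081
    cross y-line → (4,7), t=1.5800
    cross x-line → (3,7), t=1.6628
    cross x-line → (2,7), t=2.8175
    cross y-line → (2,6), t=3.5800
    cross x-line → (1,6), t=3.9722
    cross x-line → (0,6), t=5.1269 (wall)
  → r_3 = 5.1269
beam 4: φ=90°, α=255°
  d=(-0.2588,-0.9659)  start (5,8)  tX=1.7000 tY=0.8179  stride 1/|dx|=3.8637 1/|dy|=1.0353
    cross y-line → (5,7), t=0.8179
    cross x-line → (4,7), t=1.7000
    cross y-line → (4,6), t=1.8531
    cross y-line → (4,5), t=2.8884
    cross y-line → (4,4), t=3.9237
    cross y-line → (4,3), t=4.9590
    cross x-line → (3,3), t=5.5637
    cross y-line → (3,2), t=5.9942
    cross y-line → (3,1), t=7.0295
    cross y-line → (3,0), t=8.0648 (wall)
  → r_4 = 8.0648

ranges = [0.2174, 0.2425, 5.1269, 8.0648]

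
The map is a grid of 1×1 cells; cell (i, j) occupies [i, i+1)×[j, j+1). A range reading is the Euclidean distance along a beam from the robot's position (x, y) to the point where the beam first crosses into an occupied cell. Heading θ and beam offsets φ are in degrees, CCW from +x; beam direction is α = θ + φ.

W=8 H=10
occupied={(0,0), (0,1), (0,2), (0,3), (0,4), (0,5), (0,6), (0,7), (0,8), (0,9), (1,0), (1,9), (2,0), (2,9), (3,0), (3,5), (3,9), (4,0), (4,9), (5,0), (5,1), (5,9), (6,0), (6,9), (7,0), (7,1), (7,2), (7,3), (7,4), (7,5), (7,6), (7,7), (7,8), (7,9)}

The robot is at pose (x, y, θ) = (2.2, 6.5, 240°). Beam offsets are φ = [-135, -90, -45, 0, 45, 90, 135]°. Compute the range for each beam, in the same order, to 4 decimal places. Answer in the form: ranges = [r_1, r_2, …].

ranges = [2.5882, 1.3856, 1.2423, 2.4000, 5.6940, 1.0000, 4.9693]

beam 1: φ=-135°, α=105°
  d=(-0.2588,0.9659)  start (2,6)  tX=0.7727 tY=0.5176  stride 1/|dx|=3.8637 1/|dy|=1.0353
    cross y-line → (2,7), t=0.5176
    cross x-line → (1,7), t=0.7727
    cross y-line → (1,8), t=1.5529
    cross y-line → (1,9), t=2.5882 (wall)
  → r_1 = 2.5882
beam 2: φ=-90°, α=150°
  d=(-0.8660,0.5000)  start (2,6)  tX=0.2309 tY=1.0000  stride 1/|dx|=1.1547 1/|dy|=2.0000
    cross x-line → (1,6), t=0.2309
    cross y-line → (1,7), t=1.0000
    cross x-line → (0,7), t=1.3856 (wall)
  → r_2 = 1.3856
beam 3: φ=-45°, α=195°
  d=(-0.9659,-0.2588)  start (2,6)  tX=0.2071 tY=1.9319  stride 1/|dx|=1.0353 1/|dy|=3.8637
    cross x-line → (1,6), t=0.2071
    cross x-line → (0,6), t=1.2423 (wall)
  → r_3 = 1.2423
beam 4: φ=0°, α=240°
  d=(-0.5000,-0.8660)  start (2,6)  tX=0.4000 tY=0.5774  stride 1/|dx|=2.0000 1/|dy|=1.1547
    cross x-line → (1,6), t=0.4000
    cross y-line → (1,5), t=0.5774
    cross y-line → (1,4), t=1.7321
    cross x-line → (0,4), t=2.4000 (wall)
  → r_4 = 2.4000
beam 5: φ=45°, α=285°
  d=(0.2588,-0.9659)  start (2,6)  tX=3.0910 tY=0.5176  stride 1/|dx|=3.8637 1/|dy|=1.0353
    cross y-line → (2,5), t=0.5176
    cross y-line → (2,4), t=1.5529
    cross y-line → (2,3), t=2.5882
    cross x-line → (3,3), t=3.0910
    cross y-line → (3,2), t=3.6235
    cross y-line → (3,1), t=4.6587
    cross y-line → (3,0), t=5.6940 (wall)
  → r_5 = 5.6940
beam 6: φ=90°, α=330°
  d=(0.8660,-0.5000)  start (2,6)  tX=0.9238 tY=1.0000  stride 1/|dx|=1.1547 1/|dy|=2.0000
    cross x-line → (3,6), t=0.9238
    cross y-line → (3,5), t=1.0000 (wall)
  → r_6 = 1.0000
beam 7: φ=135°, α=15°
  d=(0.9659,0.2588)  start (2,6)  tX=0.8282 tY=1.9319  stride 1/|dx|=1.0353 1/|dy|=3.8637
    cross x-line → (3,6), t=0.8282
    cross x-line → (4,6), t=1.8635
    cross y-line → (4,7), t=1.9319
    cross x-line → (5,7), t=2.8988
    cross x-line → (6,7), t=3.9340
    cross x-line → (7,7), t=4.9693 (wall)
  → r_7 = 4.9693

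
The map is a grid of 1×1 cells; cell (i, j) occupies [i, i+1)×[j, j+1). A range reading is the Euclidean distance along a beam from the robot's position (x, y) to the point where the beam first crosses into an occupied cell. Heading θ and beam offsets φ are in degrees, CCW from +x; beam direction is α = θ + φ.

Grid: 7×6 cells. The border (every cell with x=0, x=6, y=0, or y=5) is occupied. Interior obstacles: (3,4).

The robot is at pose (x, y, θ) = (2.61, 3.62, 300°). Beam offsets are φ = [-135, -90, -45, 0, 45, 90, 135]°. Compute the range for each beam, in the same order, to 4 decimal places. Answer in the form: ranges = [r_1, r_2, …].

ranges = [1.6668, 1.8591, 2.7124, 3.0253, 3.5096, 0.7600, 1.4287]

beam 1: φ=-135°, α=165°
  cosα=-0.9659 sinα=0.2588 | (2,3) | tMaxX 0.6315 tMaxY 1.4682 | tΔX 1.0353 tΔY 3.8637
    t=0.6315 [x] (1,3)
    t=1.4682 [y] (1,4)
    t=1.6668 [x] (0,4) — stop
  → r_1 = 1.6668
beam 2: φ=-90°, α=210°
  cosα=-0.8660 sinα=-0.5000 | (2,3) | tMaxX 0.7044 tMaxY 1.2400 | tΔX 1.1547 tΔY 2.0000
    t=0.7044 [x] (1,3)
    t=1.2400 [y] (1,2)
    t=1.8591 [x] (0,2) — stop
  → r_2 = 1.8591
beam 3: φ=-45°, α=255°
  cosα=-0.2588 sinα=-0.9659 | (2,3) | tMaxX 2.3569 tMaxY 0.6419 | tΔX 3.8637 tΔY 1.0353
    t=0.6419 [y] (2,2)
    t=1.6771 [y] (2,1)
    t=2.3569 [x] (1,1)
    t=2.7124 [y] (1,0) — stop
  → r_3 = 2.7124
beam 4: φ=0°, α=300°
  cosα=0.5000 sinα=-0.8660 | (2,3) | tMaxX 0.7800 tMaxY 0.7159 | tΔX 2.0000 tΔY 1.1547
    t=0.7159 [y] (2,2)
    t=0.7800 [x] (3,2)
    t=1.8706 [y] (3,1)
    t=2.7800 [x] (4,1)
    t=3.0253 [y] (4,0) — stop
  → r_4 = 3.0253
beam 5: φ=45°, α=345°
  cosα=0.9659 sinα=-0.2588 | (2,3) | tMaxX 0.4038 tMaxY 2.3955 | tΔX 1.0353 tΔY 3.8637
    t=0.4038 [x] (3,3)
    t=1.4390 [x] (4,3)
    t=2.3955 [y] (4,2)
    t=2.4743 [x] (5,2)
    t=3.5096 [x] (6,2) — stop
  → r_5 = 3.5096
beam 6: φ=90°, α=30°
  cosα=0.8660 sinα=0.5000 | (2,3) | tMaxX 0.4503 tMaxY 0.7600 | tΔX 1.1547 tΔY 2.0000
    t=0.4503 [x] (3,3)
    t=0.7600 [y] (3,4) — stop
  → r_6 = 0.7600
beam 7: φ=135°, α=75°
  cosα=0.2588 sinα=0.9659 | (2,3) | tMaxX 1.5068 tMaxY 0.3934 | tΔX 3.8637 tΔY 1.0353
    t=0.3934 [y] (2,4)
    t=1.4287 [y] (2,5) — stop
  → r_7 = 1.4287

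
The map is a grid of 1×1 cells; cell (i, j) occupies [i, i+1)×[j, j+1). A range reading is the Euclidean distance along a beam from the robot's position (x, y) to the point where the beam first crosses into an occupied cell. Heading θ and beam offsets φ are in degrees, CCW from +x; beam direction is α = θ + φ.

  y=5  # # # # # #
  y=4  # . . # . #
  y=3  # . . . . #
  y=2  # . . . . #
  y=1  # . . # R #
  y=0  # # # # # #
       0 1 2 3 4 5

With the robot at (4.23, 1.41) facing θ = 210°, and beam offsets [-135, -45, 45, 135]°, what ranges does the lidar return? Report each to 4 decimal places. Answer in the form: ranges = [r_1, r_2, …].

ranges = [2.9751, 0.2381, 0.4245, 0.7972]

beam 1: φ=-135°, α=75°
  d=(0.2588,0.9659)  start (4,1)  tX=2.9751 tY=0.6108  stride 1/|dx|=3.8637 1/|dy|=1.0353
    cross y-line → (4,2), t=0.6108
    cross y-line → (4,3), t=1.6461
    cross y-line → (4,4), t=2.6814
    cross x-line → (5,4), t=2.9751 (wall)
  → r_1 = 2.9751
beam 2: φ=-45°, α=165°
  d=(-0.9659,0.2588)  start (4,1)  tX=0.2381 tY=2.2796  stride 1/|dx|=1.0353 1/|dy|=3.8637
    cross x-line → (3,1), t=0.2381 (wall)
  → r_2 = 0.2381
beam 3: φ=45°, α=255°
  d=(-0.2588,-0.9659)  start (4,1)  tX=0.8887 tY=0.4245  stride 1/|dx|=3.8637 1/|dy|=1.0353
    cross y-line → (4,0), t=0.4245 (wall)
  → r_3 = 0.4245
beam 4: φ=135°, α=345°
  d=(0.9659,-0.2588)  start (4,1)  tX=0.7972 tY=1.5841  stride 1/|dx|=1.0353 1/|dy|=3.8637
    cross x-line → (5,1), t=0.7972 (wall)
  → r_4 = 0.7972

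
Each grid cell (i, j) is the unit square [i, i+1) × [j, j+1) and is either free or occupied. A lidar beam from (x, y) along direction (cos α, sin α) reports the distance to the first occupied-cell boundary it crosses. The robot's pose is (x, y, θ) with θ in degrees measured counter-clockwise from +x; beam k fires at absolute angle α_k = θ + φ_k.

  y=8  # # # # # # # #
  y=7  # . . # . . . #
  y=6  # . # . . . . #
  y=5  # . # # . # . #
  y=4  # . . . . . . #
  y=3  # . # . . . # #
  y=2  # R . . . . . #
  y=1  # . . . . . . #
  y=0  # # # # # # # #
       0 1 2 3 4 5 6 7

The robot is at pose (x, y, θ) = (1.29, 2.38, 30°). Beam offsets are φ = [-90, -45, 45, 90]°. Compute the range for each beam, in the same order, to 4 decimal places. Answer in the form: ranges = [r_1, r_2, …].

ranges = [1.5935, 5.3319, 2.7432, 0.5800]

beam 1: φ=-90°, α=300°
  dir = (cos 300°, sin 300°) = (0.5000, -0.8660); from cell (1,2)
  next x-line at t=1.4200, next y-line at t=0.4388; Δt_x=2.0000, Δt_y=1.1547
    y: enter (1,1) at t=0.4388
    x: enter (2,1) at t=1.4200
    y: enter (2,0) at t=1.5935 ← occupied
  → r_1 = 1.5935
beam 2: φ=-45°, α=345°
  dir = (cos 345°, sin 345°) = (0.9659, -0.2588); from cell (1,2)
  next x-line at t=0.7350, next y-line at t=1.4682; Δt_x=1.0353, Δt_y=3.8637
    x: enter (2,2) at t=0.7350
    y: enter (2,1) at t=1.4682
    x: enter (3,1) at t=1.7703
    x: enter (4,1) at t=2.8056
    x: enter (5,1) at t=3.8409
    x: enter (6,1) at t=4.8762
    y: enter (6,0) at t=5.3319 ← occupied
  → r_2 = 5.3319
beam 3: φ=45°, α=75°
  dir = (cos 75°, sin 75°) = (0.2588, 0.9659); from cell (1,2)
  next x-line at t=2.7432, next y-line at t=0.6419; Δt_x=3.8637, Δt_y=1.0353
    y: enter (1,3) at t=0.6419
    y: enter (1,4) at t=1.6771
    y: enter (1,5) at t=2.7124
    x: enter (2,5) at t=2.7432 ← occupied
  → r_3 = 2.7432
beam 4: φ=90°, α=120°
  dir = (cos 120°, sin 120°) = (-0.5000, 0.8660); from cell (1,2)
  next x-line at t=0.5800, next y-line at t=0.7159; Δt_x=2.0000, Δt_y=1.1547
    x: enter (0,2) at t=0.5800 ← occupied
  → r_4 = 0.5800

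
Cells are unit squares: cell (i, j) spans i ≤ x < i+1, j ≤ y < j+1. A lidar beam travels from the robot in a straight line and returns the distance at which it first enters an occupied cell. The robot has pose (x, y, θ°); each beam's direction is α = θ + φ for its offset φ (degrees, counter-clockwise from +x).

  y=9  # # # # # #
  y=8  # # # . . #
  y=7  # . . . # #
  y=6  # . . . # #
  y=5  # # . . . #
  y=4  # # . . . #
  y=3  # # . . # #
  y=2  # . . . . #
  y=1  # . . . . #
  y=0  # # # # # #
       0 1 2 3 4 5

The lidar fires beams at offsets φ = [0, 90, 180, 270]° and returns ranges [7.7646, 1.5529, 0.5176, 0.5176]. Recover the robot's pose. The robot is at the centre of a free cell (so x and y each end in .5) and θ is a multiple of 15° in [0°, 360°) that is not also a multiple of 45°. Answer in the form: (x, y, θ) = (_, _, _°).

(x, y, θ) = (3.5, 8.5, 255°)

Enumerate (i+0.5, j+0.5, θ) over the 24 free cells and 16 admissible headings. For each, cast all 4 beams and compare to the given ranges.
  (2.5, 1.5, 165°): beam 1 = 1.5529 ≠ 7.7646 ✗
  (2.5, 2.5, 30°): beam 1 = 1.7321 ≠ 7.7646 ✗
  (2.5, 4.5, 255°): beam 1 = 3.6235 ≠ 7.7646 ✗
  …
  (3.5, 8.5, 255°): r_1=7.7646, r_2=1.5529, r_3=0.5176, r_4=0.5176 — all match ✓
No second candidate reproduces the full scan.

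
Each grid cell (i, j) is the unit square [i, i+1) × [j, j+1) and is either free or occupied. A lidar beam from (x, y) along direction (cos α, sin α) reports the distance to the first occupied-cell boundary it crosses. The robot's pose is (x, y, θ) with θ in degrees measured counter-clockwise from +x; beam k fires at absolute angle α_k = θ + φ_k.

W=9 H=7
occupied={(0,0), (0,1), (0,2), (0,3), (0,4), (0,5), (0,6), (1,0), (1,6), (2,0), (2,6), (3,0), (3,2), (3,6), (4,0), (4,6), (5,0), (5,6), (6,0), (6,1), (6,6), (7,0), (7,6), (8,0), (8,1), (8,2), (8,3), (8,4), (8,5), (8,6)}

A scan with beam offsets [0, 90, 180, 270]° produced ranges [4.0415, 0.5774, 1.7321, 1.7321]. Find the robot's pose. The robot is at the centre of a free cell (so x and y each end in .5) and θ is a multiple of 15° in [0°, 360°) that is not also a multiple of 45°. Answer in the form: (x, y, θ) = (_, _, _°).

The pose lattice has 33·16 = 528 candidates. Test each by forward raycasting.
  (1.5, 1.5, 255°): beam 1 = 0.5176 ≠ 4.0415 ✗
  (4.5, 5.5, 60°): beam 1 = 0.5774 ≠ 4.0415 ✗
  (5.5, 3.5, 30°): beam 1 = 2.8868 ≠ 4.0415 ✗
  (2.5, 1.5, 165°): beam 1 = 1.5529 ≠ 4.0415 ✗
  (1.5, 4.5, 60°): beam 1 = 1.7321 ≠ 4.0415 ✗
  …
  (4.5, 2.5, 60°): r_1=4.0415, r_2=0.5774, r_3=1.7321, r_4=1.7321 — all match ✓
No second candidate reproduces the full scan.

(x, y, θ) = (4.5, 2.5, 60°)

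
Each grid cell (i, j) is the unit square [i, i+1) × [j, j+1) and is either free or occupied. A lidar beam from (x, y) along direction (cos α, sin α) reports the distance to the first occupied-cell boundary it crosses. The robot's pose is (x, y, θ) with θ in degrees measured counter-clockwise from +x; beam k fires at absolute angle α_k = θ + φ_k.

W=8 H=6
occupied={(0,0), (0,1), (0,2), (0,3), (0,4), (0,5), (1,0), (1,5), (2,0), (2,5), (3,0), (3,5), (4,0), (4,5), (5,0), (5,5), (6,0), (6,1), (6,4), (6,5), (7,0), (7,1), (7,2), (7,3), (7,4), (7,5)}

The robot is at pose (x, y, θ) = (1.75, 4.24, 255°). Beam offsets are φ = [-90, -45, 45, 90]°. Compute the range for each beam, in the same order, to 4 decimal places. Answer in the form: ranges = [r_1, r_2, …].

beam 1: φ=-90°, α=165°
  direction (-0.9659, 0.2588); cell (1,4); t to first gridline: x 0.7765, y 2.9364 (then +1.0353 / +3.8637)
    (0,4) via x @ 0.7765  # hit
  → r_1 = 0.7765
beam 2: φ=-45°, α=210°
  direction (-0.8660, -0.5000); cell (1,4); t to first gridline: x 0.8660, y 0.4800 (then +1.1547 / +2.0000)
    (1,3) via y @ 0.4800
    (0,3) via x @ 0.8660  # hit
  → r_2 = 0.8660
beam 3: φ=45°, α=300°
  direction (0.5000, -0.8660); cell (1,4); t to first gridline: x 0.5000, y 0.2771 (then +2.0000 / +1.1547)
    (1,3) via y @ 0.2771
    (2,3) via x @ 0.5000
    (2,2) via y @ 1.4318
    (3,2) via x @ 2.5000
    (3,1) via y @ 2.5865
    (3,0) via y @ 3.7412  # hit
  → r_3 = 3.7412
beam 4: φ=90°, α=345°
  direction (0.9659, -0.2588); cell (1,4); t to first gridline: x 0.2588, y 0.9273 (then +1.0353 / +3.8637)
    (2,4) via x @ 0.2588
    (2,3) via y @ 0.9273
    (3,3) via x @ 1.2941
    (4,3) via x @ 2.3294
    (5,3) via x @ 3.3646
    (6,3) via x @ 4.3999
    (6,2) via y @ 4.7910
    (7,2) via x @ 5.4352  # hit
  → r_4 = 5.4352

ranges = [0.7765, 0.8660, 3.7412, 5.4352]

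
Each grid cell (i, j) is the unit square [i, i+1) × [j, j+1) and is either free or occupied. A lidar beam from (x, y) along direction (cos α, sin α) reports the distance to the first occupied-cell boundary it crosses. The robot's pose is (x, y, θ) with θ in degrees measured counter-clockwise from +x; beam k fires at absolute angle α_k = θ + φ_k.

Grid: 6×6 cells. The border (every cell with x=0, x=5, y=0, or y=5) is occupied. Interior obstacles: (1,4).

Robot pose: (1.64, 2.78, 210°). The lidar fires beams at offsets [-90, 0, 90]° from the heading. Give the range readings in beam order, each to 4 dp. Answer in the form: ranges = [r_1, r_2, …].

ranges = [1.2800, 0.7390, 2.0554]

beam 1: φ=-90°, α=120°
  dir = (cos 120°, sin 120°) = (-0.5000, 0.8660); from cell (1,2)
  next x-line at t=1.2800, next y-line at t=0.2540; Δt_x=2.0000, Δt_y=1.1547
    y: enter (1,3) at t=0.2540
    x: enter (0,3) at t=1.2800 ← occupied
  → r_1 = 1.2800
beam 2: φ=0°, α=210°
  dir = (cos 210°, sin 210°) = (-0.8660, -0.5000); from cell (1,2)
  next x-line at t=0.7390, next y-line at t=1.5600; Δt_x=1.1547, Δt_y=2.0000
    x: enter (0,2) at t=0.7390 ← occupied
  → r_2 = 0.7390
beam 3: φ=90°, α=300°
  dir = (cos 300°, sin 300°) = (0.5000, -0.8660); from cell (1,2)
  next x-line at t=0.7200, next y-line at t=0.9007; Δt_x=2.0000, Δt_y=1.1547
    x: enter (2,2) at t=0.7200
    y: enter (2,1) at t=0.9007
    y: enter (2,0) at t=2.0554 ← occupied
  → r_3 = 2.0554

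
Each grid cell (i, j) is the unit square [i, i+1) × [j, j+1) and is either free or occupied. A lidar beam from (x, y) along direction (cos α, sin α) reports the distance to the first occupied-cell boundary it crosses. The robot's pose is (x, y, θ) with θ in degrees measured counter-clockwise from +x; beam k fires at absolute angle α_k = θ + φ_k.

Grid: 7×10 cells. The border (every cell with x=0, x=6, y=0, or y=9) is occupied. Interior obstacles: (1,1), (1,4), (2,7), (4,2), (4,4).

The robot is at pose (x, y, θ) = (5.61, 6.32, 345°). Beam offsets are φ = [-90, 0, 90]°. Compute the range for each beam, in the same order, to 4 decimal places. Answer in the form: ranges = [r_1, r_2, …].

ranges = [2.3569, 0.4038, 1.5068]

beam 1: φ=-90°, α=255°
  d=(-0.2588,-0.9659)  start (5,6)  tX=2.3569 tY=0.3313  stride 1/|dx|=3.8637 1/|dy|=1.0353
    cross y-line → (5,5), t=0.3313
    cross y-line → (5,4), t=1.3666
    cross x-line → (4,4), t=2.3569 (wall)
  → r_1 = 2.3569
beam 2: φ=0°, α=345°
  d=(0.9659,-0.2588)  start (5,6)  tX=0.4038 tY=1.2364  stride 1/|dx|=1.0353 1/|dy|=3.8637
    cross x-line → (6,6), t=0.4038 (wall)
  → r_2 = 0.4038
beam 3: φ=90°, α=75°
  d=(0.2588,0.9659)  start (5,6)  tX=1.5068 tY=0.7040  stride 1/|dx|=3.8637 1/|dy|=1.0353
    cross y-line → (5,7), t=0.7040
    cross x-line → (6,7), t=1.5068 (wall)
  → r_3 = 1.5068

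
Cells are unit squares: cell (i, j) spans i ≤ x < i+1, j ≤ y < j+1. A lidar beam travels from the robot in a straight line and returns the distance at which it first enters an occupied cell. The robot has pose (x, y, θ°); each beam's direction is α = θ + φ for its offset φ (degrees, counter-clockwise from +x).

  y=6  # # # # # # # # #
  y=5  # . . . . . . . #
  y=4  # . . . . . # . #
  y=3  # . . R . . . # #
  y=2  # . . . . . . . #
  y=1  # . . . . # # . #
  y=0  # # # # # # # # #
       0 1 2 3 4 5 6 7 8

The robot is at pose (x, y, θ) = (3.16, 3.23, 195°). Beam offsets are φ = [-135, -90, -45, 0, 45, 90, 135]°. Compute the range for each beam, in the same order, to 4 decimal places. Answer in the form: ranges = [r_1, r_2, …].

ranges = [3.1985, 2.8677, 2.4942, 2.2362, 2.5750, 2.3087, 2.4600]

beam 1: φ=-135°, α=60°
  direction (0.5000, 0.8660); cell (3,3); t to first gridline: x 1.6800, y 0.8891 (then +2.0000 / +1.1547)
    (3,4) via y @ 0.8891
    (4,4) via x @ 1.6800
    (4,5) via y @ 2.0438
    (4,6) via y @ 3.1985  # hit
  → r_1 = 3.1985
beam 2: φ=-90°, α=105°
  direction (-0.2588, 0.9659); cell (3,3); t to first gridline: x 0.6182, y 0.7972 (then +3.8637 / +1.0353)
    (2,3) via x @ 0.6182
    (2,4) via y @ 0.7972
    (2,5) via y @ 1.8324
    (2,6) via y @ 2.8677  # hit
  → r_2 = 2.8677
beam 3: φ=-45°, α=150°
  direction (-0.8660, 0.5000); cell (3,3); t to first gridline: x 0.1848, y 1.5400 (then +1.1547 / +2.0000)
    (2,3) via x @ 0.1848
    (1,3) via x @ 1.3395
    (1,4) via y @ 1.5400
    (0,4) via x @ 2.4942  # hit
  → r_3 = 2.4942
beam 4: φ=0°, α=195°
  direction (-0.9659, -0.2588); cell (3,3); t to first gridline: x 0.1656, y 0.8887 (then +1.0353 / +3.8637)
    (2,3) via x @ 0.1656
    (2,2) via y @ 0.8887
    (1,2) via x @ 1.2009
    (0,2) via x @ 2.2362  # hit
  → r_4 = 2.2362
beam 5: φ=45°, α=240°
  direction (-0.5000, -0.8660); cell (3,3); t to first gridline: x 0.3200, y 0.2656 (then +2.0000 / +1.1547)
    (3,2) via y @ 0.2656
    (2,2) via x @ 0.3200
    (2,1) via y @ 1.4203
    (1,1) via x @ 2.3200
    (1,0) via y @ 2.5750  # hit
  → r_5 = 2.5750
beam 6: φ=90°, α=285°
  direction (0.2588, -0.9659); cell (3,3); t to first gridline: x 3.2455, y 0.2381 (then +3.8637 / +1.0353)
    (3,2) via y @ 0.2381
    (3,1) via y @ 1.2734
    (3,0) via y @ 2.3087  # hit
  → r_6 = 2.3087
beam 7: φ=135°, α=330°
  direction (0.8660, -0.5000); cell (3,3); t to first gridline: x 0.9699, y 0.4600 (then +1.1547 / +2.0000)
    (3,2) via y @ 0.4600
    (4,2) via x @ 0.9699
    (5,2) via x @ 2.1246
    (5,1) via y @ 2.4600  # hit
  → r_7 = 2.4600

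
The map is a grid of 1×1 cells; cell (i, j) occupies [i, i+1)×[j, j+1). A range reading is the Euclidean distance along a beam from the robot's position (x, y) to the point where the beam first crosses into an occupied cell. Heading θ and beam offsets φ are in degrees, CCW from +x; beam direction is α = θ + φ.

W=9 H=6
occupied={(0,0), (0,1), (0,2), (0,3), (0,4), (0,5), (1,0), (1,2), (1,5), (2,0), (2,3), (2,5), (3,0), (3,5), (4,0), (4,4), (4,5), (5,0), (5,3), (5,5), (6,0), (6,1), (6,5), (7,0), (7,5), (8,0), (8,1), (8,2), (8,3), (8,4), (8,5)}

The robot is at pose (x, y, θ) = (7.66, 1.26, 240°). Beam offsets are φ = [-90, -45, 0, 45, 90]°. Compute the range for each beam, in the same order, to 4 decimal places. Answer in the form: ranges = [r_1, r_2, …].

beam 1: φ=-90°, α=150°
  cosα=-0.8660 sinα=0.5000 | (7,1) | tMaxX 0.7621 tMaxY 1.4800 | tΔX 1.1547 tΔY 2.0000
    t=0.7621 [x] (6,1) — stop
  → r_1 = 0.7621
beam 2: φ=-45°, α=195°
  cosα=-0.9659 sinα=-0.2588 | (7,1) | tMaxX 0.6833 tMaxY 1.0046 | tΔX 1.0353 tΔY 3.8637
    t=0.6833 [x] (6,1) — stop
  → r_2 = 0.6833
beam 3: φ=0°, α=240°
  cosα=-0.5000 sinα=-0.8660 | (7,1) | tMaxX 1.3200 tMaxY 0.3002 | tΔX 2.0000 tΔY 1.1547
    t=0.3002 [y] (7,0) — stop
  → r_3 = 0.3002
beam 4: φ=45°, α=285°
  cosα=0.2588 sinα=-0.9659 | (7,1) | tMaxX 1.3137 tMaxY 0.2692 | tΔX 3.8637 tΔY 1.0353
    t=0.2692 [y] (7,0) — stop
  → r_4 = 0.2692
beam 5: φ=90°, α=330°
  cosα=0.8660 sinα=-0.5000 | (7,1) | tMaxX 0.3926 tMaxY 0.5200 | tΔX 1.1547 tΔY 2.0000
    t=0.3926 [x] (8,1) — stop
  → r_5 = 0.3926

ranges = [0.7621, 0.6833, 0.3002, 0.2692, 0.3926]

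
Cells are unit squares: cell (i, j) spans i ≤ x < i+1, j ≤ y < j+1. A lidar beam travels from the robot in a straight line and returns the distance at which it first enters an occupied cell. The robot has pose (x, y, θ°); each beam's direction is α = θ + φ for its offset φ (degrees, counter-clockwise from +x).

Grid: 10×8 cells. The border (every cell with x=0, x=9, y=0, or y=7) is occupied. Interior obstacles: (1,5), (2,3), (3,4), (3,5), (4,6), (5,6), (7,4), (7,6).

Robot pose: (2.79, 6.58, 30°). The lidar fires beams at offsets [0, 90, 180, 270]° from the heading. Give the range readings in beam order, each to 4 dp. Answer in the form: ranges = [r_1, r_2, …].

ranges = [0.8400, 0.4850, 1.1600, 0.6697]

beam 1: φ=0°, α=30°
  dir = (cos 30°, sin 30°) = (0.8660, 0.5000); from cell (2,6)
  next x-line at t=0.2425, next y-line at t=0.8400; Δt_x=1.1547, Δt_y=2.0000
    x: enter (3,6) at t=0.2425
    y: enter (3,7) at t=0.8400 ← occupied
  → r_1 = 0.8400
beam 2: φ=90°, α=120°
  dir = (cos 120°, sin 120°) = (-0.5000, 0.8660); from cell (2,6)
  next x-line at t=1.5800, next y-line at t=0.4850; Δt_x=2.0000, Δt_y=1.1547
    y: enter (2,7) at t=0.4850 ← occupied
  → r_2 = 0.4850
beam 3: φ=180°, α=210°
  dir = (cos 210°, sin 210°) = (-0.8660, -0.5000); from cell (2,6)
  next x-line at t=0.9122, next y-line at t=1.1600; Δt_x=1.1547, Δt_y=2.0000
    x: enter (1,6) at t=0.9122
    y: enter (1,5) at t=1.1600 ← occupied
  → r_3 = 1.1600
beam 4: φ=270°, α=300°
  dir = (cos 300°, sin 300°) = (0.5000, -0.8660); from cell (2,6)
  next x-line at t=0.4200, next y-line at t=0.6697; Δt_x=2.0000, Δt_y=1.1547
    x: enter (3,6) at t=0.4200
    y: enter (3,5) at t=0.6697 ← occupied
  → r_4 = 0.6697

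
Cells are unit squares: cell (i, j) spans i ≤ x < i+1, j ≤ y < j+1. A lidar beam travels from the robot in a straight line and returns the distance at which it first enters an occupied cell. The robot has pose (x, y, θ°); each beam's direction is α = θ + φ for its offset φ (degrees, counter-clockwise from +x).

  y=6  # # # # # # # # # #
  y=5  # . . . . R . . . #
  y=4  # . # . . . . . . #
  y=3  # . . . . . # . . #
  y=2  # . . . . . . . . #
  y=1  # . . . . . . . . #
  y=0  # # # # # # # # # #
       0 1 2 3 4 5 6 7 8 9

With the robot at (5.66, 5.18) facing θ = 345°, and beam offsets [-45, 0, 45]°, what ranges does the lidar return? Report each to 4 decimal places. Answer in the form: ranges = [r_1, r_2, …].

ranges = [1.3625, 3.4578, 1.6400]

beam 1: φ=-45°, α=300°
  direction (0.5000, -0.8660); cell (5,5); t to first gridline: x 0.6800, y 0.2078 (then +2.0000 / +1.1547)
    (5,4) via y @ 0.2078
    (6,4) via x @ 0.6800
    (6,3) via y @ 1.3625  # hit
  → r_1 = 1.3625
beam 2: φ=0°, α=345°
  direction (0.9659, -0.2588); cell (5,5); t to first gridline: x 0.3520, y 0.6955 (then +1.0353 / +3.8637)
    (6,5) via x @ 0.3520
    (6,4) via y @ 0.6955
    (7,4) via x @ 1.3873
    (8,4) via x @ 2.4225
    (9,4) via x @ 3.4578  # hit
  → r_2 = 3.4578
beam 3: φ=45°, α=30°
  direction (0.8660, 0.5000); cell (5,5); t to first gridline: x 0.3926, y 1.6400 (then +1.1547 / +2.0000)
    (6,5) via x @ 0.3926
    (7,5) via x @ 1.5473
    (7,6) via y @ 1.6400  # hit
  → r_3 = 1.6400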